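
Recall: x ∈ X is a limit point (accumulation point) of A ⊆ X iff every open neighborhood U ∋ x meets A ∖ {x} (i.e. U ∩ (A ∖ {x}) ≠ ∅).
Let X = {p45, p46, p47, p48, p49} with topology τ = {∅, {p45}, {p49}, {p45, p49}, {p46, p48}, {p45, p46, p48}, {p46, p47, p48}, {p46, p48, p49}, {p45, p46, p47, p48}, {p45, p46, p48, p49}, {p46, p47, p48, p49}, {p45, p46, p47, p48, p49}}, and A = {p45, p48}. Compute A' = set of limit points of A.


A' = {p46, p47}

For each x ∈ X, list the open sets U ∈ τ with x ∈ U, then check whether U ∩ (A ∖ {x}) ≠ ∅ for every such U.
  x = p45: open {p45} ∋ x has {p45} ∩ (A ∖ {p45}) = ∅, so x is NOT a limit point.
  x = p46: opens ∋ x are {p46, p48}, {p45, p46, p48}, {p46, p47, p48}, {p46, p48, p49}, {p45, p46, p47, p48}, {p45, p46, p48, p49}, {p46, p47, p48, p49}, {p45, p46, p47, p48, p49}; each meets A ∖ {p46}, so x IS a limit point.
  x = p47: opens ∋ x are {p46, p47, p48}, {p45, p46, p47, p48}, {p46, p47, p48, p49}, {p45, p46, p47, p48, p49}; each meets A ∖ {p47}, so x IS a limit point.
  x = p48: open {p46, p48} ∋ x has {p46, p48} ∩ (A ∖ {p48}) = ∅, so x is NOT a limit point.
  x = p49: open {p49} ∋ x has {p49} ∩ (A ∖ {p49}) = ∅, so x is NOT a limit point.
Collecting: A' = {p46, p47}.


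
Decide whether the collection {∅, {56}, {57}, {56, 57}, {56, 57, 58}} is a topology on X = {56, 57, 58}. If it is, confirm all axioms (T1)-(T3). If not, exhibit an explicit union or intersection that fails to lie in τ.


τ IS a topology on X.

Axiom (T1): ∅ ∈ τ? Yes; X ∈ τ? Yes.
Axiom (T2/T3): check pairwise unions and intersections of members of τ.
All pairwise intersections and unions checked — each lies in τ. Therefore τ satisfies (T1), (T2), (T3): it IS a topology on X.


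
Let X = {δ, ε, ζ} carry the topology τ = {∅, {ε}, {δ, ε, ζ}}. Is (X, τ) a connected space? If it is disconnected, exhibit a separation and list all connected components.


(X, τ) is connected.

Find clopen sets (U ∈ τ with X ∖ U ∈ τ):
  U = ∅, X ∖ U = {δ, ε, ζ} — both open, so U is clopen.
  U = {δ, ε, ζ}, X ∖ U = ∅ — both open, so U is clopen.
Only trivial clopens (∅ and X) exist, so (X, τ) is connected.
Compute connected components by grouping points that agree on all clopens:
  component: {δ, ε, ζ}


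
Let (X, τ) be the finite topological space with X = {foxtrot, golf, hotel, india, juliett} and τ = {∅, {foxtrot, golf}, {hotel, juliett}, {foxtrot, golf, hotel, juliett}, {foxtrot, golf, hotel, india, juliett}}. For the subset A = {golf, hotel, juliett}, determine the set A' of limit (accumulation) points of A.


A' = {foxtrot, hotel, india, juliett}

For each x ∈ X, list the open sets U ∈ τ with x ∈ U, then check whether U ∩ (A ∖ {x}) ≠ ∅ for every such U.
  x = foxtrot: opens ∋ x are {foxtrot, golf}, {foxtrot, golf, hotel, juliett}, {foxtrot, golf, hotel, india, juliett}; each meets A ∖ {foxtrot}, so x IS a limit point.
  x = golf: open {foxtrot, golf} ∋ x has {foxtrot, golf} ∩ (A ∖ {golf}) = ∅, so x is NOT a limit point.
  x = hotel: opens ∋ x are {hotel, juliett}, {foxtrot, golf, hotel, juliett}, {foxtrot, golf, hotel, india, juliett}; each meets A ∖ {hotel}, so x IS a limit point.
  x = india: opens ∋ x are {foxtrot, golf, hotel, india, juliett}; each meets A ∖ {india}, so x IS a limit point.
  x = juliett: opens ∋ x are {hotel, juliett}, {foxtrot, golf, hotel, juliett}, {foxtrot, golf, hotel, india, juliett}; each meets A ∖ {juliett}, so x IS a limit point.
Collecting: A' = {foxtrot, hotel, india, juliett}.


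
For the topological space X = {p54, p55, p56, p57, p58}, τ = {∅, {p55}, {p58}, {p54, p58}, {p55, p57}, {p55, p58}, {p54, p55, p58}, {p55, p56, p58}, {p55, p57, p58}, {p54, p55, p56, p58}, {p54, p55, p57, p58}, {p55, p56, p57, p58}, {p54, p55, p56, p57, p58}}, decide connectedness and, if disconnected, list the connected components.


(X, τ) is connected.

Find clopen sets (U ∈ τ with X ∖ U ∈ τ):
  U = ∅, X ∖ U = {p54, p55, p56, p57, p58} — both open, so U is clopen.
  U = {p54, p55, p56, p57, p58}, X ∖ U = ∅ — both open, so U is clopen.
Only trivial clopens (∅ and X) exist, so (X, τ) is connected.
Compute connected components by grouping points that agree on all clopens:
  component: {p54, p55, p56, p57, p58}


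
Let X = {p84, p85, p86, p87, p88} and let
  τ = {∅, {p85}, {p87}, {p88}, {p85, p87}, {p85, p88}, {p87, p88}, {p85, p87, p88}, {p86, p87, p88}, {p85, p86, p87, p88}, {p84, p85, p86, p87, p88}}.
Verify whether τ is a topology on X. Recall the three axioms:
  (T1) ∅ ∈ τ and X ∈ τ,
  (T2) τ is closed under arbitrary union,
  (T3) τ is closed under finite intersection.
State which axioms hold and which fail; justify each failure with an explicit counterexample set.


τ IS a topology on X.

Axiom (T1): ∅ ∈ τ? Yes; X ∈ τ? Yes.
Axiom (T2/T3): check pairwise unions and intersections of members of τ.
All pairwise intersections and unions checked — each lies in τ. Therefore τ satisfies (T1), (T2), (T3): it IS a topology on X.


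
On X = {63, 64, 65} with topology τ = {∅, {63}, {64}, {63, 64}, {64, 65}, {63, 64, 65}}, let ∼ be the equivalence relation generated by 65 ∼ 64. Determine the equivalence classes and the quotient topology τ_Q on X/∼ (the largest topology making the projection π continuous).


X/∼ = {[63], [64=65]}; |τ_Q| = 4.

Equivalence classes: [63], [64=65].
Quotient map π: X → X/∼ sends 63 ↦ [63], 64 ↦ [64=65], 65 ↦ [64=65].
For each subset V ⊆ X/∼, compute π^{-1}(V) ⊆ X and check whether π^{-1}(V) ∈ τ. V is open in τ_Q iff π^{-1}(V) ∈ τ.
  V = {}: π^{-1}(V) = ∅ ∈ τ ✓.
  V = {[63]}: π^{-1}(V) = {63} ∈ τ ✓.
  V = {[64=65]}: π^{-1}(V) = {64, 65} ∈ τ ✓.
  V = {[63], [64=65]}: π^{-1}(V) = {63, 64, 65} ∈ τ ✓.
Open sets in the quotient: τ_Q = {{}, {[63]}, {[64=65]}, {[63], [64=65]}} (4 elements).


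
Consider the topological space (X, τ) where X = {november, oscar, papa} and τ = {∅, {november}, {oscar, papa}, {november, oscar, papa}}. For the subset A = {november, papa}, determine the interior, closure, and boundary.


int(A) = {november}, cl(A) = {november, oscar, papa}, ∂A = {oscar, papa}.

Closed sets in (X, τ) are complements of opens:
  closed(X, τ) = {∅, {november}, {oscar, papa}, {november, oscar, papa}}.
int(A) = ⋃ {U ∈ τ : U ⊆ A}. Opens contained in A: ∅, {november}.
Taking the union of these: int(A) = {november}.
cl(A) = ⋂ {C closed : A ⊆ C}. Closed sets containing A: {november, oscar, papa}.
Intersecting these: cl(A) = {november, oscar, papa}.
∂A = cl(A) ∖ int(A) = {november, oscar, papa} ∖ {november} = {oscar, papa}.


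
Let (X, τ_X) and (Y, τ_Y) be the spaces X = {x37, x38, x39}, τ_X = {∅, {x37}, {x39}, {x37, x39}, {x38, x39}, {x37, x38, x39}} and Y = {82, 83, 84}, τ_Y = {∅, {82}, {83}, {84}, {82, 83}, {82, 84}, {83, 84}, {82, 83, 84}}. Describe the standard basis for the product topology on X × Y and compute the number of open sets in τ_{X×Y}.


Basis B = {∅ × ∅, {x37} × {82}, {x37} × {83}, {x37} × {84}, {x39} × {82}, {x39} × {83}, {x39} × {84}, {x37} × {82, 83}, {x37} × {82, 84}, {x37, x39} × {82}, {x37} × {83, 84}, {x37, x39} × {83}, {x37, x39} × {84}, {x38, x39} × {82}, {x38, x39} × {83}, {x38, x39} × {84}, {x39} × {82, 83}, {x39} × {82, 84}, {x39} × {83, 84}, {x37} × {82, 83, 84}, {x37, x38, x39} × {82}, {x37, x38, x39} × {83}, {x37, x38, x39} × {84}, {x39} × {82, 83, 84}, {x37, x39} × {82, 83}, {x37, x39} × {82, 84}, {x37, x39} × {83, 84}, {x38, x39} × {82, 83}, {x38, x39} × {82, 84}, {x38, x39} × {83, 84}, {x37, x39} × {82, 83, 84}, {x37, x38, x39} × {82, 83}, {x37, x38, x39} × {82, 84}, {x37, x38, x39} × {83, 84}, {x38, x39} × {82, 83, 84}, {x37, x38, x39} × {82, 83, 84}}; |τ_{X×Y}| = 216.

Enumerate products U × V with U ∈ τ_X, V ∈ τ_Y (deduplicated):
  ∅ × ∅ = {} (∅)
  {x37} × {82} = {(x37,82)}
  {x37} × {83} = {(x37,83)}
  {x37} × {84} = {(x37,84)}
  {x39} × {82} = {(x39,82)}
  {x39} × {83} = {(x39,83)}
  {x39} × {84} = {(x39,84)}
  {x37} × {82, 83} = {(x37,82), (x37,83)}
  {x37} × {82, 84} = {(x37,82), (x37,84)}
  {x37, x39} × {82} = {(x37,82), (x39,82)}
  {x37} × {83, 84} = {(x37,83), (x37,84)}
  {x37, x39} × {83} = {(x37,83), (x39,83)}
  {x37, x39} × {84} = {(x37,84), (x39,84)}
  {x38, x39} × {82} = {(x38,82), (x39,82)}
  {x38, x39} × {83} = {(x38,83), (x39,83)}
  {x38, x39} × {84} = {(x38,84), (x39,84)}
  {x39} × {82, 83} = {(x39,82), (x39,83)}
  {x39} × {82, 84} = {(x39,82), (x39,84)}
  {x39} × {83, 84} = {(x39,83), (x39,84)}
  {x37} × {82, 83, 84} = {(x37,82), (x37,83), (x37,84)}
  {x37, x38, x39} × {82} = {(x37,82), (x38,82), (x39,82)}
  {x37, x38, x39} × {83} = {(x37,83), (x38,83), (x39,83)}
  {x37, x38, x39} × {84} = {(x37,84), (x38,84), (x39,84)}
  {x39} × {82, 83, 84} = {(x39,82), (x39,83), (x39,84)}
  {x37, x39} × {82, 83} = {(x37,82), (x37,83), (x39,82), (x39,83)}
  {x37, x39} × {82, 84} = {(x37,82), (x37,84), (x39,82), (x39,84)}
  {x37, x39} × {83, 84} = {(x37,83), (x37,84), (x39,83), (x39,84)}
  {x38, x39} × {82, 83} = {(x38,82), (x38,83), (x39,82), (x39,83)}
  {x38, x39} × {82, 84} = {(x38,82), (x38,84), (x39,82), (x39,84)}
  {x38, x39} × {83, 84} = {(x38,83), (x38,84), (x39,83), (x39,84)}
  {x37, x39} × {82, 83, 84} = {(x37,82), (x37,83), (x37,84), (x39,82), (x39,83), (x39,84)}
  {x37, x38, x39} × {82, 83} = {(x37,82), (x37,83), (x38,82), (x38,83), (x39,82), (x39,83)}
  {x37, x38, x39} × {82, 84} = {(x37,82), (x37,84), (x38,82), (x38,84), (x39,82), (x39,84)}
  {x37, x38, x39} × {83, 84} = {(x37,83), (x37,84), (x38,83), (x38,84), (x39,83), (x39,84)}
  {x38, x39} × {82, 83, 84} = {(x38,82), (x38,83), (x38,84), (x39,82), (x39,83), (x39,84)}
  {x37, x38, x39} × {82, 83, 84} = {(x37,82), (x37,83), (x37,84), (x38,82), (x38,83), (x38,84), (x39,82), (x39,83), (x39,84)}
These 36 distinct sets form the basis B.
Close under arbitrary unions to get τ_{X×Y}; counting gives |τ_{X×Y}| = 216.


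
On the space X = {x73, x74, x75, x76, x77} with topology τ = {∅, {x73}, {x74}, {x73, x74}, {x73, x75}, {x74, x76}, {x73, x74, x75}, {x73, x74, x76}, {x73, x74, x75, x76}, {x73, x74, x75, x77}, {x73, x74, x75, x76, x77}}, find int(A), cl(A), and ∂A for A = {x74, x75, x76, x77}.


int(A) = {x74, x76}, cl(A) = {x74, x75, x76, x77}, ∂A = {x75, x77}.

Closed sets in (X, τ) are complements of opens:
  closed(X, τ) = {∅, {x76}, {x77}, {x75, x77}, {x76, x77}, {x73, x75, x77}, {x74, x76, x77}, {x75, x76, x77}, {x73, x75, x76, x77}, {x74, x75, x76, x77}, {x73, x74, x75, x76, x77}}.
int(A) = ⋃ {U ∈ τ : U ⊆ A}. Opens contained in A: ∅, {x74}, {x74, x76}.
Taking the union of these: int(A) = {x74, x76}.
cl(A) = ⋂ {C closed : A ⊆ C}. Closed sets containing A: {x74, x75, x76, x77}, {x73, x74, x75, x76, x77}.
Intersecting these: cl(A) = {x74, x75, x76, x77}.
∂A = cl(A) ∖ int(A) = {x74, x75, x76, x77} ∖ {x74, x76} = {x75, x77}.


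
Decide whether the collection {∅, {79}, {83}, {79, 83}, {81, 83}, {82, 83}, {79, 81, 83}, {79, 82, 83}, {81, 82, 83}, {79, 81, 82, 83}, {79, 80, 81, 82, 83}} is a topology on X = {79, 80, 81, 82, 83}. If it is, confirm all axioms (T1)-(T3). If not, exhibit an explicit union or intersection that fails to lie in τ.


τ IS a topology on X.

Axiom (T1): ∅ ∈ τ? Yes; X ∈ τ? Yes.
Axiom (T2/T3): check pairwise unions and intersections of members of τ.
All pairwise intersections and unions checked — each lies in τ. Therefore τ satisfies (T1), (T2), (T3): it IS a topology on X.


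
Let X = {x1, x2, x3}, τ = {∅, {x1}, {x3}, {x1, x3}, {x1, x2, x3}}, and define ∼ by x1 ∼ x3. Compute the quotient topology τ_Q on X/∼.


X/∼ = {[x1=x3], [x2]}; |τ_Q| = 3.

Equivalence classes: [x1=x3], [x2].
Quotient map π: X → X/∼ sends x1 ↦ [x1=x3], x2 ↦ [x2], x3 ↦ [x1=x3].
For each subset V ⊆ X/∼, compute π^{-1}(V) ⊆ X and check whether π^{-1}(V) ∈ τ. V is open in τ_Q iff π^{-1}(V) ∈ τ.
  V = {}: π^{-1}(V) = ∅ ∈ τ ✓.
  V = {[x1=x3]}: π^{-1}(V) = {x1, x3} ∈ τ ✓.
  V = {[x2]}: π^{-1}(V) = {x2} ∉ τ ✗.
  V = {[x1=x3], [x2]}: π^{-1}(V) = {x1, x2, x3} ∈ τ ✓.
Open sets in the quotient: τ_Q = {{}, {[x1=x3]}, {[x1=x3], [x2]}} (3 elements).


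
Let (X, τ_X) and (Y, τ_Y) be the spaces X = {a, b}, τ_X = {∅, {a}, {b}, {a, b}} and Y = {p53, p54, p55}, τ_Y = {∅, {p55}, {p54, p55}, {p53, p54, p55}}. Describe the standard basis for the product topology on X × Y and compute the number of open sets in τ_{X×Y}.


Basis B = {∅ × ∅, {a} × {p55}, {b} × {p55}, {a} × {p54, p55}, {a, b} × {p55}, {b} × {p54, p55}, {a} × {p53, p54, p55}, {b} × {p53, p54, p55}, {a, b} × {p54, p55}, {a, b} × {p53, p54, p55}}; |τ_{X×Y}| = 16.

Enumerate products U × V with U ∈ τ_X, V ∈ τ_Y (deduplicated):
  ∅ × ∅ = {} (∅)
  {a} × {p55} = {(a,p55)}
  {b} × {p55} = {(b,p55)}
  {a} × {p54, p55} = {(a,p54), (a,p55)}
  {a, b} × {p55} = {(a,p55), (b,p55)}
  {b} × {p54, p55} = {(b,p54), (b,p55)}
  {a} × {p53, p54, p55} = {(a,p53), (a,p54), (a,p55)}
  {b} × {p53, p54, p55} = {(b,p53), (b,p54), (b,p55)}
  {a, b} × {p54, p55} = {(a,p54), (a,p55), (b,p54), (b,p55)}
  {a, b} × {p53, p54, p55} = {(a,p53), (a,p54), (a,p55), (b,p53), (b,p54), (b,p55)}
These 10 distinct sets form the basis B.
Close under arbitrary unions to get τ_{X×Y}; counting gives |τ_{X×Y}| = 16.


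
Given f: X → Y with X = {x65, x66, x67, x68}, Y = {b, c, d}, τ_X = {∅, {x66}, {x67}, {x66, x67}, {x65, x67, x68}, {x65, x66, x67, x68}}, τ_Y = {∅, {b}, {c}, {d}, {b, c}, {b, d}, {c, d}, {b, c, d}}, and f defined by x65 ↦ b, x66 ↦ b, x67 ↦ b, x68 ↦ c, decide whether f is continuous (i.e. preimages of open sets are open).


f is NOT continuous.

Compute f^{-1}(U) for each U ∈ τ_Y:
  U = ∅: f^{-1}(U) = ∅ ∈ τ_X ✓.
  U = {b}: f^{-1}(U) = {x65, x66, x67} ∉ τ_X ✗.
  U = {c}: f^{-1}(U) = {x68} ∉ τ_X ✗.
  U = {d}: f^{-1}(U) = ∅ ∈ τ_X ✓.
  U = {b, c}: f^{-1}(U) = {x65, x66, x67, x68} ∈ τ_X ✓.
  U = {b, d}: f^{-1}(U) = {x65, x66, x67} ∉ τ_X ✗.
  U = {c, d}: f^{-1}(U) = {x68} ∉ τ_X ✗.
  U = {b, c, d}: f^{-1}(U) = {x65, x66, x67, x68} ∈ τ_X ✓.
Found U = {b} with f^{-1}(U) = {x65, x66, x67} not in τ_X. Therefore f is NOT continuous.


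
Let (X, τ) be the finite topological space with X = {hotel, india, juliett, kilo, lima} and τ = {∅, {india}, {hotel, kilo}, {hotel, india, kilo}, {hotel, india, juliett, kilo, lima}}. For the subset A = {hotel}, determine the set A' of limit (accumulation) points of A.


A' = {juliett, kilo, lima}

For each x ∈ X, list the open sets U ∈ τ with x ∈ U, then check whether U ∩ (A ∖ {x}) ≠ ∅ for every such U.
  x = hotel: open {hotel, kilo} ∋ x has {hotel, kilo} ∩ (A ∖ {hotel}) = ∅, so x is NOT a limit point.
  x = india: open {india} ∋ x has {india} ∩ (A ∖ {india}) = ∅, so x is NOT a limit point.
  x = juliett: opens ∋ x are {hotel, india, juliett, kilo, lima}; each meets A ∖ {juliett}, so x IS a limit point.
  x = kilo: opens ∋ x are {hotel, kilo}, {hotel, india, kilo}, {hotel, india, juliett, kilo, lima}; each meets A ∖ {kilo}, so x IS a limit point.
  x = lima: opens ∋ x are {hotel, india, juliett, kilo, lima}; each meets A ∖ {lima}, so x IS a limit point.
Collecting: A' = {juliett, kilo, lima}.


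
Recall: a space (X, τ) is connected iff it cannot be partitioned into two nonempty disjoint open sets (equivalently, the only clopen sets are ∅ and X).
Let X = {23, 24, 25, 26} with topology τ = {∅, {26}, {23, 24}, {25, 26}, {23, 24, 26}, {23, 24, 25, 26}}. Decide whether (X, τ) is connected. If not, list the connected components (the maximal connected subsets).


(X, τ) is disconnected; components = [{23, 24}, {25, 26}].

Find clopen sets (U ∈ τ with X ∖ U ∈ τ):
  U = ∅, X ∖ U = {23, 24, 25, 26} — both open, so U is clopen.
  U = {23, 24}, X ∖ U = {25, 26} — both open, so U is clopen.
  U = {25, 26}, X ∖ U = {23, 24} — both open, so U is clopen.
  U = {23, 24, 25, 26}, X ∖ U = ∅ — both open, so U is clopen.
Nontrivial clopen(s) exist: e.g. {25, 26}. So (X, τ) is disconnected.
Compute connected components by grouping points that agree on all clopens:
  component: {23, 24}
  component: {25, 26}


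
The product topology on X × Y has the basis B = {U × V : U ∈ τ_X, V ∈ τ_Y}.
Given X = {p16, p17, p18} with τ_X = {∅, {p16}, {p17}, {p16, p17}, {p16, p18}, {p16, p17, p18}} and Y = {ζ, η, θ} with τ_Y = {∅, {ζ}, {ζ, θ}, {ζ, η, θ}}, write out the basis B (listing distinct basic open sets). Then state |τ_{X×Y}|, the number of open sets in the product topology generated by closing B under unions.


Basis B = {∅ × ∅, {p16} × {ζ}, {p17} × {ζ}, {p16} × {ζ, θ}, {p16, p17} × {ζ}, {p16, p18} × {ζ}, {p17} × {ζ, θ}, {p16} × {ζ, η, θ}, {p16, p17, p18} × {ζ}, {p17} × {ζ, η, θ}, {p16, p17} × {ζ, θ}, {p16, p18} × {ζ, θ}, {p16, p17} × {ζ, η, θ}, {p16, p18} × {ζ, η, θ}, {p16, p17, p18} × {ζ, θ}, {p16, p17, p18} × {ζ, η, θ}}; |τ_{X×Y}| = 40.

Enumerate products U × V with U ∈ τ_X, V ∈ τ_Y (deduplicated):
  ∅ × ∅ = {} (∅)
  {p16} × {ζ} = {(p16,ζ)}
  {p17} × {ζ} = {(p17,ζ)}
  {p16} × {ζ, θ} = {(p16,ζ), (p16,θ)}
  {p16, p17} × {ζ} = {(p16,ζ), (p17,ζ)}
  {p16, p18} × {ζ} = {(p16,ζ), (p18,ζ)}
  {p17} × {ζ, θ} = {(p17,ζ), (p17,θ)}
  {p16} × {ζ, η, θ} = {(p16,ζ), (p16,η), (p16,θ)}
  {p16, p17, p18} × {ζ} = {(p16,ζ), (p17,ζ), (p18,ζ)}
  {p17} × {ζ, η, θ} = {(p17,ζ), (p17,η), (p17,θ)}
  {p16, p17} × {ζ, θ} = {(p16,ζ), (p16,θ), (p17,ζ), (p17,θ)}
  {p16, p18} × {ζ, θ} = {(p16,ζ), (p16,θ), (p18,ζ), (p18,θ)}
  {p16, p17} × {ζ, η, θ} = {(p16,ζ), (p16,η), (p16,θ), (p17,ζ), (p17,η), (p17,θ)}
  {p16, p18} × {ζ, η, θ} = {(p16,ζ), (p16,η), (p16,θ), (p18,ζ), (p18,η), (p18,θ)}
  {p16, p17, p18} × {ζ, θ} = {(p16,ζ), (p16,θ), (p17,ζ), (p17,θ), (p18,ζ), (p18,θ)}
  {p16, p17, p18} × {ζ, η, θ} = {(p16,ζ), (p16,η), (p16,θ), (p17,ζ), (p17,η), (p17,θ), (p18,ζ), (p18,η), (p18,θ)}
These 16 distinct sets form the basis B.
Close under arbitrary unions to get τ_{X×Y}; counting gives |τ_{X×Y}| = 40.


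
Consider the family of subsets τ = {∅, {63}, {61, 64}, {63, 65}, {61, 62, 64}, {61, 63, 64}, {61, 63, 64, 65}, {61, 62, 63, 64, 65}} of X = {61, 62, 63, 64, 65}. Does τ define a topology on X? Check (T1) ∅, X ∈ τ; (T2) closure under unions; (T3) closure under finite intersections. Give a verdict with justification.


τ is NOT a topology on X.

Axiom (T1): ∅ ∈ τ? Yes; X ∈ τ? Yes.
Axiom (T2/T3): check pairwise unions and intersections of members of τ.
Counterexample for (T2): {63} ∪ {61, 62, 64} = {61, 62, 63, 64} ∉ τ. Therefore τ is NOT a topology.


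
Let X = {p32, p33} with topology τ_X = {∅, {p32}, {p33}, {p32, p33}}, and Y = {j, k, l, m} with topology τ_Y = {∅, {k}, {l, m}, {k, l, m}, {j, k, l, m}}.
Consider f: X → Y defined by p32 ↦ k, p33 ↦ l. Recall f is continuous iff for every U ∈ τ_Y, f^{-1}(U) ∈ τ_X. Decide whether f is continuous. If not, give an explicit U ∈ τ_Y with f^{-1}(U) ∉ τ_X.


f IS continuous.

Compute f^{-1}(U) for each U ∈ τ_Y:
  U = ∅: f^{-1}(U) = ∅ ∈ τ_X ✓.
  U = {k}: f^{-1}(U) = {p32} ∈ τ_X ✓.
  U = {l, m}: f^{-1}(U) = {p33} ∈ τ_X ✓.
  U = {k, l, m}: f^{-1}(U) = {p32, p33} ∈ τ_X ✓.
  U = {j, k, l, m}: f^{-1}(U) = {p32, p33} ∈ τ_X ✓.
Every preimage lies in τ_X, so f IS continuous.


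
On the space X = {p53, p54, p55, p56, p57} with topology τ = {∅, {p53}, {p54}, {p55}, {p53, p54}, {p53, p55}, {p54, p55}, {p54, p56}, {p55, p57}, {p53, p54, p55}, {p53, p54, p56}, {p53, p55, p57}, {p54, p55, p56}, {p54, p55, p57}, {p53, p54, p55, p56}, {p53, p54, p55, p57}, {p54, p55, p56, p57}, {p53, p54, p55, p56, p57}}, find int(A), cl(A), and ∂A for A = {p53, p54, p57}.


int(A) = {p53, p54}, cl(A) = {p53, p54, p56, p57}, ∂A = {p56, p57}.

Closed sets in (X, τ) are complements of opens:
  closed(X, τ) = {∅, {p53}, {p56}, {p57}, {p53, p56}, {p53, p57}, {p54, p56}, {p55, p57}, {p56, p57}, {p53, p54, p56}, {p53, p55, p57}, {p53, p56, p57}, {p54, p56, p57}, {p55, p56, p57}, {p53, p54, p56, p57}, {p53, p55, p56, p57}, {p54, p55, p56, p57}, {p53, p54, p55, p56, p57}}.
int(A) = ⋃ {U ∈ τ : U ⊆ A}. Opens contained in A: ∅, {p53}, {p54}, {p53, p54}.
Taking the union of these: int(A) = {p53, p54}.
cl(A) = ⋂ {C closed : A ⊆ C}. Closed sets containing A: {p53, p54, p56, p57}, {p53, p54, p55, p56, p57}.
Intersecting these: cl(A) = {p53, p54, p56, p57}.
∂A = cl(A) ∖ int(A) = {p53, p54, p56, p57} ∖ {p53, p54} = {p56, p57}.


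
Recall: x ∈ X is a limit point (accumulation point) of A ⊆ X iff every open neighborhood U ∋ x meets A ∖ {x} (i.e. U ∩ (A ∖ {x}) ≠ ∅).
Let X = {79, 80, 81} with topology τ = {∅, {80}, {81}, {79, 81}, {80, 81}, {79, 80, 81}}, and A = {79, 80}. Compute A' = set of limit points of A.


A' = ∅

For each x ∈ X, list the open sets U ∈ τ with x ∈ U, then check whether U ∩ (A ∖ {x}) ≠ ∅ for every such U.
  x = 79: open {79, 81} ∋ x has {79, 81} ∩ (A ∖ {79}) = ∅, so x is NOT a limit point.
  x = 80: open {80} ∋ x has {80} ∩ (A ∖ {80}) = ∅, so x is NOT a limit point.
  x = 81: open {81} ∋ x has {81} ∩ (A ∖ {81}) = ∅, so x is NOT a limit point.
Collecting: A' = ∅.


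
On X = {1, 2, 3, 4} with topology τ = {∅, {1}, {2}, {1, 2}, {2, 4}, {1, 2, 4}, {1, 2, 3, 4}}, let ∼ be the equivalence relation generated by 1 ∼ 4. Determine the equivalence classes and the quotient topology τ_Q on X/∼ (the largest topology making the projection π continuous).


X/∼ = {[1=4], [2], [3]}; |τ_Q| = 4.

Equivalence classes: [1=4], [2], [3].
Quotient map π: X → X/∼ sends 1 ↦ [1=4], 2 ↦ [2], 3 ↦ [3], 4 ↦ [1=4].
For each subset V ⊆ X/∼, compute π^{-1}(V) ⊆ X and check whether π^{-1}(V) ∈ τ. V is open in τ_Q iff π^{-1}(V) ∈ τ.
  V = {}: π^{-1}(V) = ∅ ∈ τ ✓.
  V = {[1=4]}: π^{-1}(V) = {1, 4} ∉ τ ✗.
  V = {[2]}: π^{-1}(V) = {2} ∈ τ ✓.
  V = {[1=4], [2]}: π^{-1}(V) = {1, 2, 4} ∈ τ ✓.
  V = {[3]}: π^{-1}(V) = {3} ∉ τ ✗.
  V = {[1=4], [3]}: π^{-1}(V) = {1, 3, 4} ∉ τ ✗.
  V = {[2], [3]}: π^{-1}(V) = {2, 3} ∉ τ ✗.
  V = {[1=4], [2], [3]}: π^{-1}(V) = {1, 2, 3, 4} ∈ τ ✓.
Open sets in the quotient: τ_Q = {{}, {[2]}, {[1=4], [2]}, {[1=4], [2], [3]}} (4 elements).


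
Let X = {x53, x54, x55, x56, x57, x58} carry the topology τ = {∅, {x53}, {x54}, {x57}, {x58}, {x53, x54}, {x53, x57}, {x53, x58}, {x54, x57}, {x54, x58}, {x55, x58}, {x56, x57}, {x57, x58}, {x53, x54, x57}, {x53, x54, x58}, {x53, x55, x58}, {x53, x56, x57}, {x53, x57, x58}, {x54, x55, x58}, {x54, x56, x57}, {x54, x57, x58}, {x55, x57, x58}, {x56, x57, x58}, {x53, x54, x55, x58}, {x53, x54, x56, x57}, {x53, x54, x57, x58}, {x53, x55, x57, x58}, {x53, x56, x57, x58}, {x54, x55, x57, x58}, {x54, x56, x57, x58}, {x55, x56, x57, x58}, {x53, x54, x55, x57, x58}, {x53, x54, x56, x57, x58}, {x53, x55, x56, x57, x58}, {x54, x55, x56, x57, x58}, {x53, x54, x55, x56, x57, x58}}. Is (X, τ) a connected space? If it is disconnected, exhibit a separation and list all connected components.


(X, τ) is disconnected; components = [{x53}, {x54}, {x55, x58}, {x56, x57}].

Find clopen sets (U ∈ τ with X ∖ U ∈ τ):
  U = ∅, X ∖ U = {x53, x54, x55, x56, x57, x58} — both open, so U is clopen.
  U = {x53}, X ∖ U = {x54, x55, x56, x57, x58} — both open, so U is clopen.
  U = {x54}, X ∖ U = {x53, x55, x56, x57, x58} — both open, so U is clopen.
  U = {x53, x54}, X ∖ U = {x55, x56, x57, x58} — both open, so U is clopen.
  U = {x55, x58}, X ∖ U = {x53, x54, x56, x57} — both open, so U is clopen.
  U = {x56, x57}, X ∖ U = {x53, x54, x55, x58} — both open, so U is clopen.
  U = {x53, x55, x58}, X ∖ U = {x54, x56, x57} — both open, so U is clopen.
  U = {x53, x56, x57}, X ∖ U = {x54, x55, x58} — both open, so U is clopen.
  U = {x54, x55, x58}, X ∖ U = {x53, x56, x57} — both open, so U is clopen.
  U = {x54, x56, x57}, X ∖ U = {x53, x55, x58} — both open, so U is clopen.
  U = {x53, x54, x55, x58}, X ∖ U = {x56, x57} — both open, so U is clopen.
  U = {x53, x54, x56, x57}, X ∖ U = {x55, x58} — both open, so U is clopen.
  U = {x55, x56, x57, x58}, X ∖ U = {x53, x54} — both open, so U is clopen.
  U = {x53, x55, x56, x57, x58}, X ∖ U = {x54} — both open, so U is clopen.
  U = {x54, x55, x56, x57, x58}, X ∖ U = {x53} — both open, so U is clopen.
  U = {x53, x54, x55, x56, x57, x58}, X ∖ U = ∅ — both open, so U is clopen.
Nontrivial clopen(s) exist: e.g. {x53, x55, x58}. So (X, τ) is disconnected.
Compute connected components by grouping points that agree on all clopens:
  component: {x53}
  component: {x54}
  component: {x55, x58}
  component: {x56, x57}


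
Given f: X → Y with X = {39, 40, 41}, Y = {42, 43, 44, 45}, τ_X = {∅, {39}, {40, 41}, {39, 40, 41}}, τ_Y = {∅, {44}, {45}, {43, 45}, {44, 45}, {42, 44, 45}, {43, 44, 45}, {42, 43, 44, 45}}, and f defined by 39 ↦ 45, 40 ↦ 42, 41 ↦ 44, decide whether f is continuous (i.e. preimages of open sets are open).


f is NOT continuous.

Compute f^{-1}(U) for each U ∈ τ_Y:
  U = ∅: f^{-1}(U) = ∅ ∈ τ_X ✓.
  U = {44}: f^{-1}(U) = {41} ∉ τ_X ✗.
  U = {45}: f^{-1}(U) = {39} ∈ τ_X ✓.
  U = {43, 45}: f^{-1}(U) = {39} ∈ τ_X ✓.
  U = {44, 45}: f^{-1}(U) = {39, 41} ∉ τ_X ✗.
  U = {42, 44, 45}: f^{-1}(U) = {39, 40, 41} ∈ τ_X ✓.
  U = {43, 44, 45}: f^{-1}(U) = {39, 41} ∉ τ_X ✗.
  U = {42, 43, 44, 45}: f^{-1}(U) = {39, 40, 41} ∈ τ_X ✓.
Found U = {44} with f^{-1}(U) = {41} not in τ_X. Therefore f is NOT continuous.


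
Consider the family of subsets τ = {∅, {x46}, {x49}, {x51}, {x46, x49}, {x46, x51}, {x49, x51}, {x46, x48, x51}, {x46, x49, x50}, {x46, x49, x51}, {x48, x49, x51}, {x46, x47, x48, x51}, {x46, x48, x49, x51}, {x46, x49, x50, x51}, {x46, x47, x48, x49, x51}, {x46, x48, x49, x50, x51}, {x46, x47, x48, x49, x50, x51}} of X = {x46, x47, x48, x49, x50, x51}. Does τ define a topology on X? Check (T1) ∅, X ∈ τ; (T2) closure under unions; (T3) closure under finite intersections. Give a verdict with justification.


τ is NOT a topology on X.

Axiom (T1): ∅ ∈ τ? Yes; X ∈ τ? Yes.
Axiom (T2/T3): check pairwise unions and intersections of members of τ.
Counterexample for (T3): {x46, x48, x51} ∩ {x48, x49, x51} = {x48, x51} ∉ τ. Therefore τ is NOT a topology.


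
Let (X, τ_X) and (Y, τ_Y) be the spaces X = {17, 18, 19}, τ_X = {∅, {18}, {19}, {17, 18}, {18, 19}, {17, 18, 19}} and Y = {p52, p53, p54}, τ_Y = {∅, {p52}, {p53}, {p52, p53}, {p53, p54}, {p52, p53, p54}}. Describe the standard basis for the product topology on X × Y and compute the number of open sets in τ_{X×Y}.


Basis B = {∅ × ∅, {18} × {p52}, {18} × {p53}, {19} × {p52}, {19} × {p53}, {17, 18} × {p52}, {17, 18} × {p53}, {18} × {p52, p53}, {18, 19} × {p52}, {18} × {p53, p54}, {18, 19} × {p53}, {19} × {p52, p53}, {19} × {p53, p54}, {17, 18, 19} × {p52}, {17, 18, 19} × {p53}, {18} × {p52, p53, p54}, {19} × {p52, p53, p54}, {17, 18} × {p52, p53}, {17, 18} × {p53, p54}, {18, 19} × {p52, p53}, {18, 19} × {p53, p54}, {17, 18} × {p52, p53, p54}, {17, 18, 19} × {p52, p53}, {17, 18, 19} × {p53, p54}, {18, 19} × {p52, p53, p54}, {17, 18, 19} × {p52, p53, p54}}; |τ_{X×Y}| = 108.

Enumerate products U × V with U ∈ τ_X, V ∈ τ_Y (deduplicated):
  ∅ × ∅ = {} (∅)
  {18} × {p52} = {(18,p52)}
  {18} × {p53} = {(18,p53)}
  {19} × {p52} = {(19,p52)}
  {19} × {p53} = {(19,p53)}
  {17, 18} × {p52} = {(17,p52), (18,p52)}
  {17, 18} × {p53} = {(17,p53), (18,p53)}
  {18} × {p52, p53} = {(18,p52), (18,p53)}
  {18, 19} × {p52} = {(18,p52), (19,p52)}
  {18} × {p53, p54} = {(18,p53), (18,p54)}
  {18, 19} × {p53} = {(18,p53), (19,p53)}
  {19} × {p52, p53} = {(19,p52), (19,p53)}
  {19} × {p53, p54} = {(19,p53), (19,p54)}
  {17, 18, 19} × {p52} = {(17,p52), (18,p52), (19,p52)}
  {17, 18, 19} × {p53} = {(17,p53), (18,p53), (19,p53)}
  {18} × {p52, p53, p54} = {(18,p52), (18,p53), (18,p54)}
  {19} × {p52, p53, p54} = {(19,p52), (19,p53), (19,p54)}
  {17, 18} × {p52, p53} = {(17,p52), (17,p53), (18,p52), (18,p53)}
  {17, 18} × {p53, p54} = {(17,p53), (17,p54), (18,p53), (18,p54)}
  {18, 19} × {p52, p53} = {(18,p52), (18,p53), (19,p52), (19,p53)}
  {18, 19} × {p53, p54} = {(18,p53), (18,p54), (19,p53), (19,p54)}
  {17, 18} × {p52, p53, p54} = {(17,p52), (17,p53), (17,p54), (18,p52), (18,p53), (18,p54)}
  {17, 18, 19} × {p52, p53} = {(17,p52), (17,p53), (18,p52), (18,p53), (19,p52), (19,p53)}
  {17, 18, 19} × {p53, p54} = {(17,p53), (17,p54), (18,p53), (18,p54), (19,p53), (19,p54)}
  {18, 19} × {p52, p53, p54} = {(18,p52), (18,p53), (18,p54), (19,p52), (19,p53), (19,p54)}
  {17, 18, 19} × {p52, p53, p54} = {(17,p52), (17,p53), (17,p54), (18,p52), (18,p53), (18,p54), (19,p52), (19,p53), (19,p54)}
These 26 distinct sets form the basis B.
Close under arbitrary unions to get τ_{X×Y}; counting gives |τ_{X×Y}| = 108.


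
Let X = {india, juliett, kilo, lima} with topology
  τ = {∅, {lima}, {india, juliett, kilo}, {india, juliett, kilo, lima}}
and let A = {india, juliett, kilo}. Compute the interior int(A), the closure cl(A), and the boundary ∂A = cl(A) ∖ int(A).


int(A) = {india, juliett, kilo}, cl(A) = {india, juliett, kilo}, ∂A = ∅.

Closed sets in (X, τ) are complements of opens:
  closed(X, τ) = {∅, {lima}, {india, juliett, kilo}, {india, juliett, kilo, lima}}.
int(A) = ⋃ {U ∈ τ : U ⊆ A}. Opens contained in A: ∅, {india, juliett, kilo}.
Taking the union of these: int(A) = {india, juliett, kilo}.
cl(A) = ⋂ {C closed : A ⊆ C}. Closed sets containing A: {india, juliett, kilo}, {india, juliett, kilo, lima}.
Intersecting these: cl(A) = {india, juliett, kilo}.
∂A = cl(A) ∖ int(A) = {india, juliett, kilo} ∖ {india, juliett, kilo} = ∅.


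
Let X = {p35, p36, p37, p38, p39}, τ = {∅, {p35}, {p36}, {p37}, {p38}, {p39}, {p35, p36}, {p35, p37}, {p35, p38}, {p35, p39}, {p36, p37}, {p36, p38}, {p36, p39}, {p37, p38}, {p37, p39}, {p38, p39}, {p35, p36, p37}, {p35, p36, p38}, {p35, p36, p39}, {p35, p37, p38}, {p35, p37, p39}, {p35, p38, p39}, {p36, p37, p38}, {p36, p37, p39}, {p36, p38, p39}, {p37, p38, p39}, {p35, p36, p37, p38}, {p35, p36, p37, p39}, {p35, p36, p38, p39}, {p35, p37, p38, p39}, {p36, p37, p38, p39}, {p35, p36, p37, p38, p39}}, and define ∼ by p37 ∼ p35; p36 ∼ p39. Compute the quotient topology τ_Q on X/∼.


X/∼ = {[p35=p37], [p36=p39], [p38]}; |τ_Q| = 8.

Equivalence classes: [p35=p37], [p36=p39], [p38].
Quotient map π: X → X/∼ sends p35 ↦ [p35=p37], p36 ↦ [p36=p39], p37 ↦ [p35=p37], p38 ↦ [p38], p39 ↦ [p36=p39].
For each subset V ⊆ X/∼, compute π^{-1}(V) ⊆ X and check whether π^{-1}(V) ∈ τ. V is open in τ_Q iff π^{-1}(V) ∈ τ.
  V = {}: π^{-1}(V) = ∅ ∈ τ ✓.
  V = {[p35=p37]}: π^{-1}(V) = {p35, p37} ∈ τ ✓.
  V = {[p36=p39]}: π^{-1}(V) = {p36, p39} ∈ τ ✓.
  V = {[p35=p37], [p36=p39]}: π^{-1}(V) = {p35, p36, p37, p39} ∈ τ ✓.
  V = {[p38]}: π^{-1}(V) = {p38} ∈ τ ✓.
  V = {[p35=p37], [p38]}: π^{-1}(V) = {p35, p37, p38} ∈ τ ✓.
  V = {[p36=p39], [p38]}: π^{-1}(V) = {p36, p38, p39} ∈ τ ✓.
  V = {[p35=p37], [p36=p39], [p38]}: π^{-1}(V) = {p35, p36, p37, p38, p39} ∈ τ ✓.
Open sets in the quotient: τ_Q = {{}, {[p35=p37]}, {[p36=p39]}, {[p35=p37], [p36=p39]}, {[p38]}, {[p35=p37], [p38]}, {[p36=p39], [p38]}, {[p35=p37], [p36=p39], [p38]}} (8 elements).


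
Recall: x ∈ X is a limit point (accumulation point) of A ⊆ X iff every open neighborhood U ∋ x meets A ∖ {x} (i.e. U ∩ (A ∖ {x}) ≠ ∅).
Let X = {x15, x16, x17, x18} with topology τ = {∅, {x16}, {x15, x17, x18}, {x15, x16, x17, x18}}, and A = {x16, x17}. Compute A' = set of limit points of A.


A' = {x15, x18}

For each x ∈ X, list the open sets U ∈ τ with x ∈ U, then check whether U ∩ (A ∖ {x}) ≠ ∅ for every such U.
  x = x15: opens ∋ x are {x15, x17, x18}, {x15, x16, x17, x18}; each meets A ∖ {x15}, so x IS a limit point.
  x = x16: open {x16} ∋ x has {x16} ∩ (A ∖ {x16}) = ∅, so x is NOT a limit point.
  x = x17: open {x15, x17, x18} ∋ x has {x15, x17, x18} ∩ (A ∖ {x17}) = ∅, so x is NOT a limit point.
  x = x18: opens ∋ x are {x15, x17, x18}, {x15, x16, x17, x18}; each meets A ∖ {x18}, so x IS a limit point.
Collecting: A' = {x15, x18}.


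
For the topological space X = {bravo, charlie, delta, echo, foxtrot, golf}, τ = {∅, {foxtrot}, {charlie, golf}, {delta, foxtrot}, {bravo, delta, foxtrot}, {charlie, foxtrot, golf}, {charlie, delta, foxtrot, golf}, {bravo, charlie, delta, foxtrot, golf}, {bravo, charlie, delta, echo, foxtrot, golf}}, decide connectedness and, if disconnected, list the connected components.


(X, τ) is connected.

Find clopen sets (U ∈ τ with X ∖ U ∈ τ):
  U = ∅, X ∖ U = {bravo, charlie, delta, echo, foxtrot, golf} — both open, so U is clopen.
  U = {bravo, charlie, delta, echo, foxtrot, golf}, X ∖ U = ∅ — both open, so U is clopen.
Only trivial clopens (∅ and X) exist, so (X, τ) is connected.
Compute connected components by grouping points that agree on all clopens:
  component: {bravo, charlie, delta, echo, foxtrot, golf}


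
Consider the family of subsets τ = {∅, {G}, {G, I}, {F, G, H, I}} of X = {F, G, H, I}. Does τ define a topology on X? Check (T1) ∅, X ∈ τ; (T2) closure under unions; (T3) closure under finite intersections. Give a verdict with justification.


τ IS a topology on X.

Axiom (T1): ∅ ∈ τ? Yes; X ∈ τ? Yes.
Axiom (T2/T3): check pairwise unions and intersections of members of τ.
All pairwise intersections and unions checked — each lies in τ. Therefore τ satisfies (T1), (T2), (T3): it IS a topology on X.


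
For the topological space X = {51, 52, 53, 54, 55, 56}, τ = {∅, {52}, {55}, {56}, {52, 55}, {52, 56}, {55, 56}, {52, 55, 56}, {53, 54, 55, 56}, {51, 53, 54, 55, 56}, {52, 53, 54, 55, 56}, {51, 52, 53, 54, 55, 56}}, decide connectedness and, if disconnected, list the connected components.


(X, τ) is disconnected; components = [{52}, {51, 53, 54, 55, 56}].

Find clopen sets (U ∈ τ with X ∖ U ∈ τ):
  U = ∅, X ∖ U = {51, 52, 53, 54, 55, 56} — both open, so U is clopen.
  U = {52}, X ∖ U = {51, 53, 54, 55, 56} — both open, so U is clopen.
  U = {51, 53, 54, 55, 56}, X ∖ U = {52} — both open, so U is clopen.
  U = {51, 52, 53, 54, 55, 56}, X ∖ U = ∅ — both open, so U is clopen.
Nontrivial clopen(s) exist: e.g. {52}. So (X, τ) is disconnected.
Compute connected components by grouping points that agree on all clopens:
  component: {52}
  component: {51, 53, 54, 55, 56}


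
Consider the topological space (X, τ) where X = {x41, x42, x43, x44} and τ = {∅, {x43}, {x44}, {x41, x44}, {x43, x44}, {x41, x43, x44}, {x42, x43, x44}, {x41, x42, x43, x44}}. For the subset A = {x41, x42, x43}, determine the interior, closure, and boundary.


int(A) = {x43}, cl(A) = {x41, x42, x43}, ∂A = {x41, x42}.

Closed sets in (X, τ) are complements of opens:
  closed(X, τ) = {∅, {x41}, {x42}, {x41, x42}, {x42, x43}, {x41, x42, x43}, {x41, x42, x44}, {x41, x42, x43, x44}}.
int(A) = ⋃ {U ∈ τ : U ⊆ A}. Opens contained in A: ∅, {x43}.
Taking the union of these: int(A) = {x43}.
cl(A) = ⋂ {C closed : A ⊆ C}. Closed sets containing A: {x41, x42, x43}, {x41, x42, x43, x44}.
Intersecting these: cl(A) = {x41, x42, x43}.
∂A = cl(A) ∖ int(A) = {x41, x42, x43} ∖ {x43} = {x41, x42}.


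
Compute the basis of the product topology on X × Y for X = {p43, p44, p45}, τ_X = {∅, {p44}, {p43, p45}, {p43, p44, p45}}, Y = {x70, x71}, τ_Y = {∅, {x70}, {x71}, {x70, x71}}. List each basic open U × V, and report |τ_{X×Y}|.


Basis B = {∅ × ∅, {p44} × {x70}, {p44} × {x71}, {p43, p45} × {x70}, {p43, p45} × {x71}, {p44} × {x70, x71}, {p43, p44, p45} × {x70}, {p43, p44, p45} × {x71}, {p43, p45} × {x70, x71}, {p43, p44, p45} × {x70, x71}}; |τ_{X×Y}| = 16.

Enumerate products U × V with U ∈ τ_X, V ∈ τ_Y (deduplicated):
  ∅ × ∅ = {} (∅)
  {p44} × {x70} = {(p44,x70)}
  {p44} × {x71} = {(p44,x71)}
  {p43, p45} × {x70} = {(p43,x70), (p45,x70)}
  {p43, p45} × {x71} = {(p43,x71), (p45,x71)}
  {p44} × {x70, x71} = {(p44,x70), (p44,x71)}
  {p43, p44, p45} × {x70} = {(p43,x70), (p44,x70), (p45,x70)}
  {p43, p44, p45} × {x71} = {(p43,x71), (p44,x71), (p45,x71)}
  {p43, p45} × {x70, x71} = {(p43,x70), (p43,x71), (p45,x70), (p45,x71)}
  {p43, p44, p45} × {x70, x71} = {(p43,x70), (p43,x71), (p44,x70), (p44,x71), (p45,x70), (p45,x71)}
These 10 distinct sets form the basis B.
Close under arbitrary unions to get τ_{X×Y}; counting gives |τ_{X×Y}| = 16.


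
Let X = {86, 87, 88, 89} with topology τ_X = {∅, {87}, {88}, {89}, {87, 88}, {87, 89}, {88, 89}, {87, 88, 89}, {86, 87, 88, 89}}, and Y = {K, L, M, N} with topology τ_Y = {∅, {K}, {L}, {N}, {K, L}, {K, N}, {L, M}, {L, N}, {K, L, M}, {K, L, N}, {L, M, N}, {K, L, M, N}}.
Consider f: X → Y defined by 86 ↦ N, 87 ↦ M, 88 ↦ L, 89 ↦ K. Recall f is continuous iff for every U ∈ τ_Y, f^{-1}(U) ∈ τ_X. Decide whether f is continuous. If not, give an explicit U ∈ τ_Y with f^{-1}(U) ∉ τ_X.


f is NOT continuous.

Compute f^{-1}(U) for each U ∈ τ_Y:
  U = ∅: f^{-1}(U) = ∅ ∈ τ_X ✓.
  U = {K}: f^{-1}(U) = {89} ∈ τ_X ✓.
  U = {L}: f^{-1}(U) = {88} ∈ τ_X ✓.
  U = {N}: f^{-1}(U) = {86} ∉ τ_X ✗.
  U = {K, L}: f^{-1}(U) = {88, 89} ∈ τ_X ✓.
  U = {K, N}: f^{-1}(U) = {86, 89} ∉ τ_X ✗.
  U = {L, M}: f^{-1}(U) = {87, 88} ∈ τ_X ✓.
  U = {L, N}: f^{-1}(U) = {86, 88} ∉ τ_X ✗.
  U = {K, L, M}: f^{-1}(U) = {87, 88, 89} ∈ τ_X ✓.
  U = {K, L, N}: f^{-1}(U) = {86, 88, 89} ∉ τ_X ✗.
  U = {L, M, N}: f^{-1}(U) = {86, 87, 88} ∉ τ_X ✗.
  U = {K, L, M, N}: f^{-1}(U) = {86, 87, 88, 89} ∈ τ_X ✓.
Found U = {N} with f^{-1}(U) = {86} not in τ_X. Therefore f is NOT continuous.


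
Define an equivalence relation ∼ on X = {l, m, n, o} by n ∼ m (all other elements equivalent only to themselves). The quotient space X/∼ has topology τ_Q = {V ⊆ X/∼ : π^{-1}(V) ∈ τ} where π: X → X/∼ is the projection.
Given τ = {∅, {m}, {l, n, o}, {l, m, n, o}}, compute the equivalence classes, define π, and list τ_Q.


X/∼ = {[l], [m=n], [o]}; |τ_Q| = 2.

Equivalence classes: [l], [m=n], [o].
Quotient map π: X → X/∼ sends l ↦ [l], m ↦ [m=n], n ↦ [m=n], o ↦ [o].
For each subset V ⊆ X/∼, compute π^{-1}(V) ⊆ X and check whether π^{-1}(V) ∈ τ. V is open in τ_Q iff π^{-1}(V) ∈ τ.
  V = {}: π^{-1}(V) = ∅ ∈ τ ✓.
  V = {[l]}: π^{-1}(V) = {l} ∉ τ ✗.
  V = {[m=n]}: π^{-1}(V) = {m, n} ∉ τ ✗.
  V = {[l], [m=n]}: π^{-1}(V) = {l, m, n} ∉ τ ✗.
  V = {[o]}: π^{-1}(V) = {o} ∉ τ ✗.
  V = {[l], [o]}: π^{-1}(V) = {l, o} ∉ τ ✗.
  V = {[m=n], [o]}: π^{-1}(V) = {m, n, o} ∉ τ ✗.
  V = {[l], [m=n], [o]}: π^{-1}(V) = {l, m, n, o} ∈ τ ✓.
Open sets in the quotient: τ_Q = {{}, {[l], [m=n], [o]}} (2 elements).


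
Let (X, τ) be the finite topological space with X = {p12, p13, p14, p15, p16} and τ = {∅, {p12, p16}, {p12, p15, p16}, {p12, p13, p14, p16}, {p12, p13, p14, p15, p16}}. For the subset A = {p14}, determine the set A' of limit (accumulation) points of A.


A' = {p13}

For each x ∈ X, list the open sets U ∈ τ with x ∈ U, then check whether U ∩ (A ∖ {x}) ≠ ∅ for every such U.
  x = p12: open {p12, p16} ∋ x has {p12, p16} ∩ (A ∖ {p12}) = ∅, so x is NOT a limit point.
  x = p13: opens ∋ x are {p12, p13, p14, p16}, {p12, p13, p14, p15, p16}; each meets A ∖ {p13}, so x IS a limit point.
  x = p14: open {p12, p13, p14, p16} ∋ x has {p12, p13, p14, p16} ∩ (A ∖ {p14}) = ∅, so x is NOT a limit point.
  x = p15: open {p12, p15, p16} ∋ x has {p12, p15, p16} ∩ (A ∖ {p15}) = ∅, so x is NOT a limit point.
  x = p16: open {p12, p16} ∋ x has {p12, p16} ∩ (A ∖ {p16}) = ∅, so x is NOT a limit point.
Collecting: A' = {p13}.
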